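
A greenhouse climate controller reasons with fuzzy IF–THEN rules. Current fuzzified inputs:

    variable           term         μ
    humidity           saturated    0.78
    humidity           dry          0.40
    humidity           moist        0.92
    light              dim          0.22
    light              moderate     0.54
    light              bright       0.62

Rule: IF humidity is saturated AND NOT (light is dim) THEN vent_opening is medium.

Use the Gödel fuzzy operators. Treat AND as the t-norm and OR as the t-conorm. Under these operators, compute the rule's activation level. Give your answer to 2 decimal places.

0.78

firing strength: saturated=0.78, ¬dim=1−0.22=0.78; AND[min(a, b)] → w = 0.78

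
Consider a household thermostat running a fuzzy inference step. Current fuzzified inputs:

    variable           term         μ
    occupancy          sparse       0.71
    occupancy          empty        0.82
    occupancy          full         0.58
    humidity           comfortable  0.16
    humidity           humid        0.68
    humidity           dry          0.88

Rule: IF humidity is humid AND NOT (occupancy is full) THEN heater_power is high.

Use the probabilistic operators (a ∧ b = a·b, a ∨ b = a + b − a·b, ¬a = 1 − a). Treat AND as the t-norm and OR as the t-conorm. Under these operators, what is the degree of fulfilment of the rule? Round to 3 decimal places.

firing strength: humid=0.68, ¬full=1−0.58=0.42; AND[a·b] → w = 0.2856

0.286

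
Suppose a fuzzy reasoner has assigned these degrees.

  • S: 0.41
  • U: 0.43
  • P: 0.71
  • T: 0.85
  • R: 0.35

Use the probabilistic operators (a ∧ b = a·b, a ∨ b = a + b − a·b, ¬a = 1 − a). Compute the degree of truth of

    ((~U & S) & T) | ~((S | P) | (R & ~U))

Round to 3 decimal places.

0.308

~U = 1 − 0.4300 = 0.5700
~U & S = a·b on (0.5700, 0.4100) = 0.2337
(~U & S) & T = a·b on (0.2337, 0.8500) = 0.1986
S | P = a + b − a·b on (0.4100, 0.7100) = 0.8289
~U = 1 − 0.4300 = 0.5700
R & ~U = a·b on (0.3500, 0.5700) = 0.1995
(S | P) | (R & ~U) = a + b − a·b on (0.8289, 0.1995) = 0.8630
~((S | P) | (R & ~U)) = 1 − 0.8630 = 0.1370
((~U & S) & T) | ~((S | P) | (R & ~U)) = a + b − a·b on (0.1986, 0.1370) = 0.3084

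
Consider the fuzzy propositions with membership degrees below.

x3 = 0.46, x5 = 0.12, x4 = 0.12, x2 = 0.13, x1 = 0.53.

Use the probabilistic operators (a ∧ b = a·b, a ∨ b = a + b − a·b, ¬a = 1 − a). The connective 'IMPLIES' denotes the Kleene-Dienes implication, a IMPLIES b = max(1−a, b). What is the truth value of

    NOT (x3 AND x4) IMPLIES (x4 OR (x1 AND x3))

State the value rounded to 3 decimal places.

x3 AND x4 = a·b on (0.4600, 0.1200) = 0.0552
NOT (x3 AND x4) = 1 − 0.0552 = 0.9448
x1 AND x3 = a·b on (0.5300, 0.4600) = 0.2438
x4 OR (x1 AND x3) = a + b − a·b on (0.1200, 0.2438) = 0.3345
NOT (x3 AND x4) IMPLIES (x4 OR (x1 AND x3))  [Kleene-Dienes: max(1−a, b)] with a=0.9448, b=0.3345 → 0.3345

0.335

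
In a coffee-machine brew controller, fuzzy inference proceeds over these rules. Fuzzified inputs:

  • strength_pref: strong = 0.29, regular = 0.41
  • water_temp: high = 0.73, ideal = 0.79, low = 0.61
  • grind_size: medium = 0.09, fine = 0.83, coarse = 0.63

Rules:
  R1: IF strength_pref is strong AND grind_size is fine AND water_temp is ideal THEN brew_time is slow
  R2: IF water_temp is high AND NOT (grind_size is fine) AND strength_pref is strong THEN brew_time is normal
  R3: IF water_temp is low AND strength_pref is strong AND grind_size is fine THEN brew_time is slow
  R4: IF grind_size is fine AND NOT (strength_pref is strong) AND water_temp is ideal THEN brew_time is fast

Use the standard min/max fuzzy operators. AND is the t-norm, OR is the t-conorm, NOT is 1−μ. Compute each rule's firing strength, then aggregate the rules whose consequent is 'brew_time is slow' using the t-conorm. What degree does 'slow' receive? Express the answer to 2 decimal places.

R1: strong=0.29, fine=0.83, ideal=0.79; AND[min(a, b)] → w = 0.29
R2: high=0.73, ¬fine=1−0.83=0.17, strong=0.29; AND[min(a, b)] → w = 0.17
R3: low=0.61, strong=0.29, fine=0.83; AND[min(a, b)] → w = 0.29
R4: fine=0.83, ¬strong=1−0.29=0.71, ideal=0.79; AND[min(a, b)] → w = 0.71
Rules with consequent 'slow': {R1, R3} → strengths 0.29, 0.29
Aggregate via t-conorm [max(a, b)]: 0.29

0.29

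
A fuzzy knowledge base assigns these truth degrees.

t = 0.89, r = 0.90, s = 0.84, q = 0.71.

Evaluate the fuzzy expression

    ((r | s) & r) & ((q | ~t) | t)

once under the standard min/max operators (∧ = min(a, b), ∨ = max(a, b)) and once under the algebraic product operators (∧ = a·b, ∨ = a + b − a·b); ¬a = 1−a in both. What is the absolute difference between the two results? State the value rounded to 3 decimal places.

Under standard min/max:
  r | s = max(a, b) on (0.90, 0.84) = 0.90
  (r | s) & r = min(a, b) on (0.90, 0.90) = 0.90
  ~t = 1 − 0.89 = 0.11
  q | ~t = max(a, b) on (0.71, 0.11) = 0.71
  (q | ~t) | t = max(a, b) on (0.71, 0.89) = 0.89
  ((r | s) & r) & ((q | ~t) | t) = min(a, b) on (0.90, 0.89) = 0.89
  → value = 0.8900
Under algebraic product:
  r | s = a + b − a·b on (0.9000, 0.8400) = 0.9840
  (r | s) & r = a·b on (0.9840, 0.9000) = 0.8856
  ~t = 1 − 0.8900 = 0.1100
  q | ~t = a + b − a·b on (0.7100, 0.1100) = 0.7419
  (q | ~t) | t = a + b − a·b on (0.7419, 0.8900) = 0.9716
  ((r | s) & r) & ((q | ~t) | t) = a·b on (0.8856, 0.9716) = 0.8605
  → value = 0.8605
|0.8900 − 0.8605| = 0.030

0.030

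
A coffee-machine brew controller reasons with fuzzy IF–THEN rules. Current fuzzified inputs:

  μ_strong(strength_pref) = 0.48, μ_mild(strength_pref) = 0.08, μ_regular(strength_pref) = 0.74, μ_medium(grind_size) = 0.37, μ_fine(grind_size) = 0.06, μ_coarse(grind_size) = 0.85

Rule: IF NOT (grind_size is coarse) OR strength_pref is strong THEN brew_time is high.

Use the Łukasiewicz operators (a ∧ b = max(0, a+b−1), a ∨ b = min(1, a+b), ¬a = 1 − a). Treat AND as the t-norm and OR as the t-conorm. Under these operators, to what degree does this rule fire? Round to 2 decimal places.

firing strength: ¬coarse=1−0.85=0.15, strong=0.48; OR[min(1, a+b)] → w = 0.63

0.63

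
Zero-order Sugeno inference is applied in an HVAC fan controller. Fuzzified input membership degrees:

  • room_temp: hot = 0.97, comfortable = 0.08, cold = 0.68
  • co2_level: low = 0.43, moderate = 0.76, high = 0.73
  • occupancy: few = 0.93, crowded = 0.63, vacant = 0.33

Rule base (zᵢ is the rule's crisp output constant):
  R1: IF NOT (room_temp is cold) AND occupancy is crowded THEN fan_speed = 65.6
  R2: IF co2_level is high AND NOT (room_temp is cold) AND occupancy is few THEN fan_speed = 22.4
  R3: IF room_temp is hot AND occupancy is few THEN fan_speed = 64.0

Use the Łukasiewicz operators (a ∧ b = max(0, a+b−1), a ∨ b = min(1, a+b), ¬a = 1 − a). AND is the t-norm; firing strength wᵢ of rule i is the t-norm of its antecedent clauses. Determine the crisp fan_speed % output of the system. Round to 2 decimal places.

R1 (z=65.6): ¬cold=1−0.68=0.32, crowded=0.63; AND[max(0, a+b−1)] → w = 0.00
R2 (z=22.4): high=0.73, ¬cold=1−0.68=0.32, few=0.93; AND[max(0, a+b−1)] → w = 0.00
R3 (z=64.0): hot=0.97, few=0.93; AND[max(0, a+b−1)] → w = 0.90
Weighted average = (0.00·65.6 + 0.00·22.4 + 0.90·64.0) / (0.00 + 0.00 + 0.90)
  = 57.6000 / 0.9000 = 64.00

64.00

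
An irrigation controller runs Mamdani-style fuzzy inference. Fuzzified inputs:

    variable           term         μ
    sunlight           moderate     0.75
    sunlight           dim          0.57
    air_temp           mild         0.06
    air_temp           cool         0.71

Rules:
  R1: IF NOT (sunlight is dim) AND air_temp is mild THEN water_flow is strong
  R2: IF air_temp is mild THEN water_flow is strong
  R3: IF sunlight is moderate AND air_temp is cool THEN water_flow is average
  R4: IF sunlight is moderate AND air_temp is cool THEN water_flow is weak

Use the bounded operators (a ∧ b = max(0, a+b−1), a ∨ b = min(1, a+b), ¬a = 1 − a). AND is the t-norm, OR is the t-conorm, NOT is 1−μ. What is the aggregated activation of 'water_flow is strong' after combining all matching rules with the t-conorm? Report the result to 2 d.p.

R1: ¬dim=1−0.57=0.43, mild=0.06; AND[max(0, a+b−1)] → w = 0.00
R2: mild=0.06 → w = 0.06
R3: moderate=0.75, cool=0.71; AND[max(0, a+b−1)] → w = 0.46
R4: moderate=0.75, cool=0.71; AND[max(0, a+b−1)] → w = 0.46
Rules with consequent 'strong': {R1, R2} → strengths 0.00, 0.06
Aggregate via t-conorm [min(1, a+b)]: 0.06

0.06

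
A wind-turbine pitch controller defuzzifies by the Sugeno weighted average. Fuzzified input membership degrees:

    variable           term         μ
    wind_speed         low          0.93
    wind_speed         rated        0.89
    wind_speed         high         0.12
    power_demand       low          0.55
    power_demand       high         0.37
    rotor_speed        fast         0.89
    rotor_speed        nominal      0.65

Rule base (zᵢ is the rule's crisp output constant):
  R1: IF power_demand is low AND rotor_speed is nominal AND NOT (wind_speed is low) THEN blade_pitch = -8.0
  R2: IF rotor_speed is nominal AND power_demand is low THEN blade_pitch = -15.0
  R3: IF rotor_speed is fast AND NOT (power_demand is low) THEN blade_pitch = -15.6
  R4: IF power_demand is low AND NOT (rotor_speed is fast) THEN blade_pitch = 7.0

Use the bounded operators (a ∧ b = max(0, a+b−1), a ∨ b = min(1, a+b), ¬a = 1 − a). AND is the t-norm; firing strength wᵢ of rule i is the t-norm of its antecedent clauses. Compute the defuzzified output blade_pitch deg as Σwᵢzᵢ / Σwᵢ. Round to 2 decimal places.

R1 (z=-8.0): low=0.55, nominal=0.65, ¬low=1−0.93=0.07; AND[max(0, a+b−1)] → w = 0.00
R2 (z=-15.0): nominal=0.65, low=0.55; AND[max(0, a+b−1)] → w = 0.20
R3 (z=-15.6): fast=0.89, ¬low=1−0.55=0.45; AND[max(0, a+b−1)] → w = 0.34
R4 (z=7.0): low=0.55, ¬fast=1−0.89=0.11; AND[max(0, a+b−1)] → w = 0.00
Weighted average = (0.00·-8.0 + 0.20·-15.0 + 0.34·-15.6 + 0.00·7.0) / (0.00 + 0.20 + 0.34 + 0.00)
  = -8.3040 / 0.5400 = -15.38

-15.38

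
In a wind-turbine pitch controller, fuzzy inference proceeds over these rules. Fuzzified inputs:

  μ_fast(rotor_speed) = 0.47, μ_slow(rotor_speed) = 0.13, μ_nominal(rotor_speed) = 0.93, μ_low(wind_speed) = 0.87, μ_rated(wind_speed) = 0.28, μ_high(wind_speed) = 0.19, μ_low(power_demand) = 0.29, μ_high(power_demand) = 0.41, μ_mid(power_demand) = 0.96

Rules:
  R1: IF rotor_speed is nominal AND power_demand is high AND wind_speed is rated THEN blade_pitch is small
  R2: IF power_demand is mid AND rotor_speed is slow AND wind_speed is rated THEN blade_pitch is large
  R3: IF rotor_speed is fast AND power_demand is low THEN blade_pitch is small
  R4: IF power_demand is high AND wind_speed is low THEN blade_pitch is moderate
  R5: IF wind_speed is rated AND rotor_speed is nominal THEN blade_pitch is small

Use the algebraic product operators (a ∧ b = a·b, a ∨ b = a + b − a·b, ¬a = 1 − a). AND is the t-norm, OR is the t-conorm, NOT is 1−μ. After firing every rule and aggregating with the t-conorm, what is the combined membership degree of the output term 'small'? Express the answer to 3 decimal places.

R1: nominal=0.93, high=0.41, rated=0.28; AND[a·b] → w = 0.1068
R2: mid=0.96, slow=0.13, rated=0.28; AND[a·b] → w = 0.0349
R3: fast=0.47, low=0.29; AND[a·b] → w = 0.1363
R4: high=0.41, low=0.87; AND[a·b] → w = 0.3567
R5: rated=0.28, nominal=0.93; AND[a·b] → w = 0.2604
Rules with consequent 'small': {R1, R3, R5} → strengths 0.1068, 0.1363, 0.2604
Aggregate via t-conorm [a + b − a·b]: 0.4294

0.429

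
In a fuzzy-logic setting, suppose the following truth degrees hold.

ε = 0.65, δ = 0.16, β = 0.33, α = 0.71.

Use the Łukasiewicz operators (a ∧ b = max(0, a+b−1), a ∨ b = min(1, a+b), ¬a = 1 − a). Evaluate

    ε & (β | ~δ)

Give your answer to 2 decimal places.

~δ = 1 − 0.16 = 0.84
β | ~δ = min(1, a+b) on (0.33, 0.84) = 1.00
ε & (β | ~δ) = max(0, a+b−1) on (0.65, 1.00) = 0.65

0.65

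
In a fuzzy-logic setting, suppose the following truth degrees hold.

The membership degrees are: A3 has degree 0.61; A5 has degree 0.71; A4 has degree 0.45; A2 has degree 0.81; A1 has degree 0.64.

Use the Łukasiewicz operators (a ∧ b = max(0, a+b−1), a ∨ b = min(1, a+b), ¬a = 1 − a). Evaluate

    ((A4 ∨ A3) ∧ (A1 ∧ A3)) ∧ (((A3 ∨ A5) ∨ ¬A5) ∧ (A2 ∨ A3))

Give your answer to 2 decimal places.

A4 ∨ A3 = min(1, a+b) on (0.45, 0.61) = 1.00
A1 ∧ A3 = max(0, a+b−1) on (0.64, 0.61) = 0.25
(A4 ∨ A3) ∧ (A1 ∧ A3) = max(0, a+b−1) on (1.00, 0.25) = 0.25
A3 ∨ A5 = min(1, a+b) on (0.61, 0.71) = 1.00
¬A5 = 1 − 0.71 = 0.29
(A3 ∨ A5) ∨ ¬A5 = min(1, a+b) on (1.00, 0.29) = 1.00
A2 ∨ A3 = min(1, a+b) on (0.81, 0.61) = 1.00
((A3 ∨ A5) ∨ ¬A5) ∧ (A2 ∨ A3) = max(0, a+b−1) on (1.00, 1.00) = 1.00
((A4 ∨ A3) ∧ (A1 ∧ A3)) ∧ (((A3 ∨ A5) ∨ ¬A5) ∧ (A2 ∨ A3)) = max(0, a+b−1) on (0.25, 1.00) = 0.25

0.25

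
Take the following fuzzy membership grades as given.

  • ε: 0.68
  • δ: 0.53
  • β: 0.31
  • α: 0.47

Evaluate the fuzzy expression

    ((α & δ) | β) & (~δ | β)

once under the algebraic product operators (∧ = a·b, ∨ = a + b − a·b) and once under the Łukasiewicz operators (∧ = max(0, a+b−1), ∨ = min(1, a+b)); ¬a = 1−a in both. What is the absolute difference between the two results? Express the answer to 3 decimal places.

Under algebraic product:
  α & δ = a·b on (0.4700, 0.5300) = 0.2491
  (α & δ) | β = a + b − a·b on (0.2491, 0.3100) = 0.4819
  ~δ = 1 − 0.5300 = 0.4700
  ~δ | β = a + b − a·b on (0.4700, 0.3100) = 0.6343
  ((α & δ) | β) & (~δ | β) = a·b on (0.4819, 0.6343) = 0.3057
  → value = 0.3057
Under Łukasiewicz:
  α & δ = max(0, a+b−1) on (0.47, 0.53) = 0.00
  (α & δ) | β = min(1, a+b) on (0.00, 0.31) = 0.31
  ~δ = 1 − 0.53 = 0.47
  ~δ | β = min(1, a+b) on (0.47, 0.31) = 0.78
  ((α & δ) | β) & (~δ | β) = max(0, a+b−1) on (0.31, 0.78) = 0.09
  → value = 0.0900
|0.3057 − 0.0900| = 0.216

0.216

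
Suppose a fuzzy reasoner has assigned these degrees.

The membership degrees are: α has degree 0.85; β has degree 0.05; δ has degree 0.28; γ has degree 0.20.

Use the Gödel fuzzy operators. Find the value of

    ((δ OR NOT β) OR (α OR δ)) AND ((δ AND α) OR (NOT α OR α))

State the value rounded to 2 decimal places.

NOT β = 1 − 0.05 = 0.95
δ OR NOT β = max(a, b) on (0.28, 0.95) = 0.95
α OR δ = max(a, b) on (0.85, 0.28) = 0.85
(δ OR NOT β) OR (α OR δ) = max(a, b) on (0.95, 0.85) = 0.95
δ AND α = min(a, b) on (0.28, 0.85) = 0.28
NOT α = 1 − 0.85 = 0.15
NOT α OR α = max(a, b) on (0.15, 0.85) = 0.85
(δ AND α) OR (NOT α OR α) = max(a, b) on (0.28, 0.85) = 0.85
((δ OR NOT β) OR (α OR δ)) AND ((δ AND α) OR (NOT α OR α)) = min(a, b) on (0.95, 0.85) = 0.85

0.85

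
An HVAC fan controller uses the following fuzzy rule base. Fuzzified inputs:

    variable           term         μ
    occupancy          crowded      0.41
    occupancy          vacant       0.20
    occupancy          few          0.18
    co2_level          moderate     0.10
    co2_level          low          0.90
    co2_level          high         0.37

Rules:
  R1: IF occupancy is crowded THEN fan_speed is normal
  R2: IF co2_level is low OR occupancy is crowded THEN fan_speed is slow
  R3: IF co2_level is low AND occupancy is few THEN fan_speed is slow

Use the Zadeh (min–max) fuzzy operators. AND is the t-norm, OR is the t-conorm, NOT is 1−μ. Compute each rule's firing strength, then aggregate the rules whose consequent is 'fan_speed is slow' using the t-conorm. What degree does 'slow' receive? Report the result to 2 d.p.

R1: crowded=0.41 → w = 0.41
R2: low=0.90, crowded=0.41; OR[max(a, b)] → w = 0.90
R3: low=0.90, few=0.18; AND[min(a, b)] → w = 0.18
Rules with consequent 'slow': {R2, R3} → strengths 0.90, 0.18
Aggregate via t-conorm [max(a, b)]: 0.90

0.90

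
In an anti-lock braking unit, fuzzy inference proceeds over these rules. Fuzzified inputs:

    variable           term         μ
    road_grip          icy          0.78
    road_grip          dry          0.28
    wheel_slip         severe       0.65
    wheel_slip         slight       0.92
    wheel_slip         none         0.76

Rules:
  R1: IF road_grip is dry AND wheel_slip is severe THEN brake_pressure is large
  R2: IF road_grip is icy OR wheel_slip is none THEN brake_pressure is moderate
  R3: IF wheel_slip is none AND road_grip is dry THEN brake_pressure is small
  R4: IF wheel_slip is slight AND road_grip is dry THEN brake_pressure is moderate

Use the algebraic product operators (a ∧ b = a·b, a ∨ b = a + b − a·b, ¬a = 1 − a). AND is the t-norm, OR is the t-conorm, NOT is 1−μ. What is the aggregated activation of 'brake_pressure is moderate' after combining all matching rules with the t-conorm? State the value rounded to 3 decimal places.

0.961

R1: dry=0.28, severe=0.65; AND[a·b] → w = 0.1820
R2: icy=0.78, none=0.76; OR[a + b − a·b] → w = 0.9472
R3: none=0.76, dry=0.28; AND[a·b] → w = 0.2128
R4: slight=0.92, dry=0.28; AND[a·b] → w = 0.2576
Rules with consequent 'moderate': {R2, R4} → strengths 0.9472, 0.2576
Aggregate via t-conorm [a + b − a·b]: 0.9608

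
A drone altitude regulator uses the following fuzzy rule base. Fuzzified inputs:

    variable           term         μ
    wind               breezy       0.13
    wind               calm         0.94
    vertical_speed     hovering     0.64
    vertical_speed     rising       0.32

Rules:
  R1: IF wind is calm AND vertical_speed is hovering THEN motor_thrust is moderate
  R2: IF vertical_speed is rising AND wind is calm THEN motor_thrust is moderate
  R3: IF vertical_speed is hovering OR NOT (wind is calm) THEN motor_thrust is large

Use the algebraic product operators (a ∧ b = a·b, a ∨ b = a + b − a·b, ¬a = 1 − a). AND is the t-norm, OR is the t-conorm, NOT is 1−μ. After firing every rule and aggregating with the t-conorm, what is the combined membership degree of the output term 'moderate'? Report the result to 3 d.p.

0.721

R1: calm=0.94, hovering=0.64; AND[a·b] → w = 0.6016
R2: rising=0.32, calm=0.94; AND[a·b] → w = 0.3008
R3: hovering=0.64, ¬calm=1−0.94=0.06; OR[a + b − a·b] → w = 0.6616
Rules with consequent 'moderate': {R1, R2} → strengths 0.6016, 0.3008
Aggregate via t-conorm [a + b − a·b]: 0.7214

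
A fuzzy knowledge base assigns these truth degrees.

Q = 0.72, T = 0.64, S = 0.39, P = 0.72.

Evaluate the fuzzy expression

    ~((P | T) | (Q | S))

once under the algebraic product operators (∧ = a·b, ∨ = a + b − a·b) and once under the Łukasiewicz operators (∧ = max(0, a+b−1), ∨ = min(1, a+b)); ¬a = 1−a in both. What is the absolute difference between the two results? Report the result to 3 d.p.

Under algebraic product:
  P | T = a + b − a·b on (0.7200, 0.6400) = 0.8992
  Q | S = a + b − a·b on (0.7200, 0.3900) = 0.8292
  (P | T) | (Q | S) = a + b − a·b on (0.8992, 0.8292) = 0.9828
  ~((P | T) | (Q | S)) = 1 − 0.9828 = 0.0172
  → value = 0.0172
Under Łukasiewicz:
  P | T = min(1, a+b) on (0.72, 0.64) = 1.00
  Q | S = min(1, a+b) on (0.72, 0.39) = 1.00
  (P | T) | (Q | S) = min(1, a+b) on (1.00, 1.00) = 1.00
  ~((P | T) | (Q | S)) = 1 − 1.00 = 0.00
  → value = 0.0000
|0.0172 − 0.0000| = 0.017

0.017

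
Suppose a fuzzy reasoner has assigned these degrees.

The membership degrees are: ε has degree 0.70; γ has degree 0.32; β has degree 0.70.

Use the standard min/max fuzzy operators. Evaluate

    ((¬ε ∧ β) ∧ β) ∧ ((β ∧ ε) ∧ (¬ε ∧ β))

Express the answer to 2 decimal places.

¬ε = 1 − 0.70 = 0.30
¬ε ∧ β = min(a, b) on (0.30, 0.70) = 0.30
(¬ε ∧ β) ∧ β = min(a, b) on (0.30, 0.70) = 0.30
β ∧ ε = min(a, b) on (0.70, 0.70) = 0.70
¬ε = 1 − 0.70 = 0.30
¬ε ∧ β = min(a, b) on (0.30, 0.70) = 0.30
(β ∧ ε) ∧ (¬ε ∧ β) = min(a, b) on (0.70, 0.30) = 0.30
((¬ε ∧ β) ∧ β) ∧ ((β ∧ ε) ∧ (¬ε ∧ β)) = min(a, b) on (0.30, 0.30) = 0.30

0.30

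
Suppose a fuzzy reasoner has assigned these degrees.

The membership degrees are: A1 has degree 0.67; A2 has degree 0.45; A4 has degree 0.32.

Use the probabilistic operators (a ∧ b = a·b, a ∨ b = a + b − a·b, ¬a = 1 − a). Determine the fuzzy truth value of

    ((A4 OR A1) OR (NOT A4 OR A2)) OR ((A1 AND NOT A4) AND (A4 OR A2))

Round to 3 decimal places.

A4 OR A1 = a + b − a·b on (0.3200, 0.6700) = 0.7756
NOT A4 = 1 − 0.3200 = 0.6800
NOT A4 OR A2 = a + b − a·b on (0.6800, 0.4500) = 0.8240
(A4 OR A1) OR (NOT A4 OR A2) = a + b − a·b on (0.7756, 0.8240) = 0.9605
NOT A4 = 1 − 0.3200 = 0.6800
A1 AND NOT A4 = a·b on (0.6700, 0.6800) = 0.4556
A4 OR A2 = a + b − a·b on (0.3200, 0.4500) = 0.6260
(A1 AND NOT A4) AND (A4 OR A2) = a·b on (0.4556, 0.6260) = 0.2852
((A4 OR A1) OR (NOT A4 OR A2)) OR ((A1 AND NOT A4) AND (A4 OR A2)) = a + b − a·b on (0.9605, 0.2852) = 0.9718

0.972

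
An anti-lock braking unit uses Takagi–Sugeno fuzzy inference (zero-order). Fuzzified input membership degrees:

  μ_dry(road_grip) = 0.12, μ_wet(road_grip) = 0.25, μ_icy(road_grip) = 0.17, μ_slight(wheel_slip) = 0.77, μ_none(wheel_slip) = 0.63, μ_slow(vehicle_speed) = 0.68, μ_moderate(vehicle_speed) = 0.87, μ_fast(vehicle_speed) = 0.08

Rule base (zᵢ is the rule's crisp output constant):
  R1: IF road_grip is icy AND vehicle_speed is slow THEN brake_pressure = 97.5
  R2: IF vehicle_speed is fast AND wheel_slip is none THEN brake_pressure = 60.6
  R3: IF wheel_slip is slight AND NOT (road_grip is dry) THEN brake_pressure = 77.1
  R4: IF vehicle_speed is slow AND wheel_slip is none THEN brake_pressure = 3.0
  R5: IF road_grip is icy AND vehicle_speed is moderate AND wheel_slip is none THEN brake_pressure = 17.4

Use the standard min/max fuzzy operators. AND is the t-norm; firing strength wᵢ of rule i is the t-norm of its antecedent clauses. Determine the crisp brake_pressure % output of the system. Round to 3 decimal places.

47.054

R1 (z=97.5): icy=0.17, slow=0.68; AND[min(a, b)] → w = 0.17
R2 (z=60.6): fast=0.08, none=0.63; AND[min(a, b)] → w = 0.08
R3 (z=77.1): slight=0.77, ¬dry=1−0.12=0.88; AND[min(a, b)] → w = 0.77
R4 (z=3.0): slow=0.68, none=0.63; AND[min(a, b)] → w = 0.63
R5 (z=17.4): icy=0.17, moderate=0.87, none=0.63; AND[min(a, b)] → w = 0.17
Weighted average = (0.17·97.5 + 0.08·60.6 + 0.77·77.1 + 0.63·3.0 + 0.17·17.4) / (0.17 + 0.08 + 0.77 + 0.63 + 0.17)
  = 85.6380 / 1.8200 = 47.054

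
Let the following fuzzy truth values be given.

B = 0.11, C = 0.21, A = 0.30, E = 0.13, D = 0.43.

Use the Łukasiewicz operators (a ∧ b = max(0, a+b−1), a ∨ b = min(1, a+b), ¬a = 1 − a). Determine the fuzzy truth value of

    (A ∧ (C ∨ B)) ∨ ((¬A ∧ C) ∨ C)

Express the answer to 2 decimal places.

0.21

C ∨ B = min(1, a+b) on (0.21, 0.11) = 0.32
A ∧ (C ∨ B) = max(0, a+b−1) on (0.30, 0.32) = 0.00
¬A = 1 − 0.30 = 0.70
¬A ∧ C = max(0, a+b−1) on (0.70, 0.21) = 0.00
(¬A ∧ C) ∨ C = min(1, a+b) on (0.00, 0.21) = 0.21
(A ∧ (C ∨ B)) ∨ ((¬A ∧ C) ∨ C) = min(1, a+b) on (0.00, 0.21) = 0.21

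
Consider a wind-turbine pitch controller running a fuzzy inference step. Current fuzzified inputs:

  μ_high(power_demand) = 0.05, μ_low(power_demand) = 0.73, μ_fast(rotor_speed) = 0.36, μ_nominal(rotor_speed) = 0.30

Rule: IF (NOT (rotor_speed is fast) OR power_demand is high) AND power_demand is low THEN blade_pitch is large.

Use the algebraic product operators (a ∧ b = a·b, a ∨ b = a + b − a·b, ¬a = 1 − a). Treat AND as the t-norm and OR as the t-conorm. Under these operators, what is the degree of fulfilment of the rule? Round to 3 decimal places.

0.480

firing strength: (¬fast=1−0.36=0.64 OR high=0.05) = 0.6580; AND[a·b] with low=0.73 → w = 0.4803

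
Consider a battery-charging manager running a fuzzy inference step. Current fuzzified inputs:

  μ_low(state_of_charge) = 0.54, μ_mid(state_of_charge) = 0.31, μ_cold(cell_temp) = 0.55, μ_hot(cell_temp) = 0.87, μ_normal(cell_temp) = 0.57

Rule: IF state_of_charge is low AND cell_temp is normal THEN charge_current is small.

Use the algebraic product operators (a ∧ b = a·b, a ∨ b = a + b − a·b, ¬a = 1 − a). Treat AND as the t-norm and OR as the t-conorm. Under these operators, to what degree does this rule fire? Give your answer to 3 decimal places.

0.308

firing strength: low=0.54, normal=0.57; AND[a·b] → w = 0.3078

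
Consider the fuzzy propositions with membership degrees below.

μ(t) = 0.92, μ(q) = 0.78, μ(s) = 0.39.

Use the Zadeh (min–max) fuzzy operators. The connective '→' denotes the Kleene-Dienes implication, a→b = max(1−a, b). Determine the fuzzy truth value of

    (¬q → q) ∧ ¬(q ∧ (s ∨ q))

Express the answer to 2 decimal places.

¬q = 1 − 0.78 = 0.22
¬q → q  [Kleene-Dienes: max(1−a, b)] with a=0.22, b=0.78 → 0.78
s ∨ q = max(a, b) on (0.39, 0.78) = 0.78
q ∧ (s ∨ q) = min(a, b) on (0.78, 0.78) = 0.78
¬(q ∧ (s ∨ q)) = 1 − 0.78 = 0.22
(¬q → q) ∧ ¬(q ∧ (s ∨ q)) = min(a, b) on (0.78, 0.22) = 0.22

0.22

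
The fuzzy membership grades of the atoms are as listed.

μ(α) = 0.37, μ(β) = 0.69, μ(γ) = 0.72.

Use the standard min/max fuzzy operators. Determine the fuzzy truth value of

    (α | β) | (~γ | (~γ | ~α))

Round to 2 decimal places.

α | β = max(a, b) on (0.37, 0.69) = 0.69
~γ = 1 − 0.72 = 0.28
~γ = 1 − 0.72 = 0.28
~α = 1 − 0.37 = 0.63
~γ | ~α = max(a, b) on (0.28, 0.63) = 0.63
~γ | (~γ | ~α) = max(a, b) on (0.28, 0.63) = 0.63
(α | β) | (~γ | (~γ | ~α)) = max(a, b) on (0.69, 0.63) = 0.69

0.69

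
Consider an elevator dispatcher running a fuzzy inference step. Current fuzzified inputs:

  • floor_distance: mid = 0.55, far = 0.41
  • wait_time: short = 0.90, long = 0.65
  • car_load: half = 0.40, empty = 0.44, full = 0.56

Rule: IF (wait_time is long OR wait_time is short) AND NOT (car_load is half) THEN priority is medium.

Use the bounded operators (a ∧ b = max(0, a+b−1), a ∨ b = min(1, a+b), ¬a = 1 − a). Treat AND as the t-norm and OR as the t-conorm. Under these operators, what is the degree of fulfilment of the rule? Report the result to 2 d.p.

firing strength: (long=0.65 OR short=0.90) = 1.00; AND[max(0, a+b−1)] with ¬half=1−0.40=0.60 → w = 0.60

0.60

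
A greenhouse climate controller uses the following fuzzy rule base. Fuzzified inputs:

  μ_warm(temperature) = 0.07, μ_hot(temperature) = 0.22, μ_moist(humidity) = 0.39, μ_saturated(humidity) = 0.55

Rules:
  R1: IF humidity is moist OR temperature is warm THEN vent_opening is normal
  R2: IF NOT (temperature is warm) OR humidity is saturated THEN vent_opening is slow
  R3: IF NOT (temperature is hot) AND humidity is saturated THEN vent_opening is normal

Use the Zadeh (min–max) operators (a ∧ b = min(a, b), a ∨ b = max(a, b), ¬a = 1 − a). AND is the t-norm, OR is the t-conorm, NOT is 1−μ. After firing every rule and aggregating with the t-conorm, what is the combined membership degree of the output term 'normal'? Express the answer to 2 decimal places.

R1: moist=0.39, warm=0.07; OR[max(a, b)] → w = 0.39
R2: ¬warm=1−0.07=0.93, saturated=0.55; OR[max(a, b)] → w = 0.93
R3: ¬hot=1−0.22=0.78, saturated=0.55; AND[min(a, b)] → w = 0.55
Rules with consequent 'normal': {R1, R3} → strengths 0.39, 0.55
Aggregate via t-conorm [max(a, b)]: 0.55

0.55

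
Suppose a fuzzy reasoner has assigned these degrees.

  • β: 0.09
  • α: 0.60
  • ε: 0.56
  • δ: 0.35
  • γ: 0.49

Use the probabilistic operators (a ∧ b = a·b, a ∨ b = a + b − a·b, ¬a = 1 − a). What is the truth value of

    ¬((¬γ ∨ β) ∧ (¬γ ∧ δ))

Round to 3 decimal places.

¬γ = 1 − 0.4900 = 0.5100
¬γ ∨ β = a + b − a·b on (0.5100, 0.0900) = 0.5541
¬γ = 1 − 0.4900 = 0.5100
¬γ ∧ δ = a·b on (0.5100, 0.3500) = 0.1785
(¬γ ∨ β) ∧ (¬γ ∧ δ) = a·b on (0.5541, 0.1785) = 0.0989
¬((¬γ ∨ β) ∧ (¬γ ∧ δ)) = 1 − 0.0989 = 0.9011

0.901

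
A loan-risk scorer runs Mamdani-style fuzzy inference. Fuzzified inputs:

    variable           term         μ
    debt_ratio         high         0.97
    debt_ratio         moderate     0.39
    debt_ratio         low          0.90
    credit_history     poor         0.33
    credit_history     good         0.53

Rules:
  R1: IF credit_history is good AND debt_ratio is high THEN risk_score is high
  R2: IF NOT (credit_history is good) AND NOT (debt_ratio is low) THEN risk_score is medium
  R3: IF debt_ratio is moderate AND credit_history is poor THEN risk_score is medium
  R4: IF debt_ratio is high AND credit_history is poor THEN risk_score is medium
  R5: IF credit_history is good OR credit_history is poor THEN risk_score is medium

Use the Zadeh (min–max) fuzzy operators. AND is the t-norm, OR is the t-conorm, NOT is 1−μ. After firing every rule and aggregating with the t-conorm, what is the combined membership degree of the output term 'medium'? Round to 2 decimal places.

0.53

R1: good=0.53, high=0.97; AND[min(a, b)] → w = 0.53
R2: ¬good=1−0.53=0.47, ¬low=1−0.90=0.10; AND[min(a, b)] → w = 0.10
R3: moderate=0.39, poor=0.33; AND[min(a, b)] → w = 0.33
R4: high=0.97, poor=0.33; AND[min(a, b)] → w = 0.33
R5: good=0.53, poor=0.33; OR[max(a, b)] → w = 0.53
Rules with consequent 'medium': {R2, R3, R4, R5} → strengths 0.10, 0.33, 0.33, 0.53
Aggregate via t-conorm [max(a, b)]: 0.53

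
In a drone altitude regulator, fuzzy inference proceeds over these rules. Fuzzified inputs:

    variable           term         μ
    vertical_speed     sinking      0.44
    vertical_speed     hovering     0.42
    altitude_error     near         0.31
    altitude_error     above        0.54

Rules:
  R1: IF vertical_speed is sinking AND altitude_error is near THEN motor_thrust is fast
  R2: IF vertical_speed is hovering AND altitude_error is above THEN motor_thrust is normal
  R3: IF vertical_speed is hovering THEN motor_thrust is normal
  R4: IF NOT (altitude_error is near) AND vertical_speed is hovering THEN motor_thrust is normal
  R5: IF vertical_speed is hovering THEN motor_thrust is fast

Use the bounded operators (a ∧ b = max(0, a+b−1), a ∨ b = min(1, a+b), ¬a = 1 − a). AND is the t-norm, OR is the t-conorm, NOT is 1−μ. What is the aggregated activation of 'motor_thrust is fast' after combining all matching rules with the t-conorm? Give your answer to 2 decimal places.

0.42

R1: sinking=0.44, near=0.31; AND[max(0, a+b−1)] → w = 0.00
R2: hovering=0.42, above=0.54; AND[max(0, a+b−1)] → w = 0.00
R3: hovering=0.42 → w = 0.42
R4: ¬near=1−0.31=0.69, hovering=0.42; AND[max(0, a+b−1)] → w = 0.11
R5: hovering=0.42 → w = 0.42
Rules with consequent 'fast': {R1, R5} → strengths 0.00, 0.42
Aggregate via t-conorm [min(1, a+b)]: 0.42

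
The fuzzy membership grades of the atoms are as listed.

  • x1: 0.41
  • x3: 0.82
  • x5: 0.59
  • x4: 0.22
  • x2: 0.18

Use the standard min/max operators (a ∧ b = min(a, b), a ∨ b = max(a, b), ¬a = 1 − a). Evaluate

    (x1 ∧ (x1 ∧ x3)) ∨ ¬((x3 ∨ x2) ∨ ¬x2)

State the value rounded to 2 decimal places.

0.41

x1 ∧ x3 = min(a, b) on (0.41, 0.82) = 0.41
x1 ∧ (x1 ∧ x3) = min(a, b) on (0.41, 0.41) = 0.41
x3 ∨ x2 = max(a, b) on (0.82, 0.18) = 0.82
¬x2 = 1 − 0.18 = 0.82
(x3 ∨ x2) ∨ ¬x2 = max(a, b) on (0.82, 0.82) = 0.82
¬((x3 ∨ x2) ∨ ¬x2) = 1 − 0.82 = 0.18
(x1 ∧ (x1 ∧ x3)) ∨ ¬((x3 ∨ x2) ∨ ¬x2) = max(a, b) on (0.41, 0.18) = 0.41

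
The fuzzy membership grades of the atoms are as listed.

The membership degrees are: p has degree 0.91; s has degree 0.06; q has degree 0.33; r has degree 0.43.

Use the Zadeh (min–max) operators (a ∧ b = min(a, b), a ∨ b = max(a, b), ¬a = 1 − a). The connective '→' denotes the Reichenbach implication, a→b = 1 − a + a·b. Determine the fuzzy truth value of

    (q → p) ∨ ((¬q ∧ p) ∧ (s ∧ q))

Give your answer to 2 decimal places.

q → p  [Reichenbach: 1 − a + a·b] with a=0.33, b=0.91 → 0.97
¬q = 1 − 0.33 = 0.67
¬q ∧ p = min(a, b) on (0.67, 0.91) = 0.67
s ∧ q = min(a, b) on (0.06, 0.33) = 0.06
(¬q ∧ p) ∧ (s ∧ q) = min(a, b) on (0.67, 0.06) = 0.06
(q → p) ∨ ((¬q ∧ p) ∧ (s ∧ q)) = max(a, b) on (0.97, 0.06) = 0.97

0.97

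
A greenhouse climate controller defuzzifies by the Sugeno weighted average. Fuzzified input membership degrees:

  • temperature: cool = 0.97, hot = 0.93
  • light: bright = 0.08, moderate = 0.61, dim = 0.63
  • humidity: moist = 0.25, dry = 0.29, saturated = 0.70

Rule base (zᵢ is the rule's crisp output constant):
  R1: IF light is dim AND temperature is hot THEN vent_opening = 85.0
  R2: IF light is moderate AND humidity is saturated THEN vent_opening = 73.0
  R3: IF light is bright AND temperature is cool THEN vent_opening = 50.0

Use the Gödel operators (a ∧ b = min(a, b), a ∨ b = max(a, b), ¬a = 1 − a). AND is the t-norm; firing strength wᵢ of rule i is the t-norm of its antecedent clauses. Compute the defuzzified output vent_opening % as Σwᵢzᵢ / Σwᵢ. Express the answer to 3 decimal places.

77.333

R1 (z=85.0): dim=0.63, hot=0.93; AND[min(a, b)] → w = 0.63
R2 (z=73.0): moderate=0.61, saturated=0.70; AND[min(a, b)] → w = 0.61
R3 (z=50.0): bright=0.08, cool=0.97; AND[min(a, b)] → w = 0.08
Weighted average = (0.63·85.0 + 0.61·73.0 + 0.08·50.0) / (0.63 + 0.61 + 0.08)
  = 102.0800 / 1.3200 = 77.333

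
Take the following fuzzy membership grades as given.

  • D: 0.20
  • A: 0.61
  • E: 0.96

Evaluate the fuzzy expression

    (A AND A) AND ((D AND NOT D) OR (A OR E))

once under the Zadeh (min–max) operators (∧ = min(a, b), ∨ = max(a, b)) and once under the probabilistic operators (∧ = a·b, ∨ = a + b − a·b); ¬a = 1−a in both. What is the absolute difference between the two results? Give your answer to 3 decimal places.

Under Zadeh (min–max):
  A AND A = min(a, b) on (0.61, 0.61) = 0.61
  NOT D = 1 − 0.20 = 0.80
  D AND NOT D = min(a, b) on (0.20, 0.80) = 0.20
  A OR E = max(a, b) on (0.61, 0.96) = 0.96
  (D AND NOT D) OR (A OR E) = max(a, b) on (0.20, 0.96) = 0.96
  (A AND A) AND ((D AND NOT D) OR (A OR E)) = min(a, b) on (0.61, 0.96) = 0.61
  → value = 0.6100
Under probabilistic:
  A AND A = a·b on (0.6100, 0.6100) = 0.3721
  NOT D = 1 − 0.2000 = 0.8000
  D AND NOT D = a·b on (0.2000, 0.8000) = 0.1600
  A OR E = a + b − a·b on (0.6100, 0.9600) = 0.9844
  (D AND NOT D) OR (A OR E) = a + b − a·b on (0.1600, 0.9844) = 0.9869
  (A AND A) AND ((D AND NOT D) OR (A OR E)) = a·b on (0.3721, 0.9869) = 0.3672
  → value = 0.3672
|0.6100 − 0.3672| = 0.243

0.243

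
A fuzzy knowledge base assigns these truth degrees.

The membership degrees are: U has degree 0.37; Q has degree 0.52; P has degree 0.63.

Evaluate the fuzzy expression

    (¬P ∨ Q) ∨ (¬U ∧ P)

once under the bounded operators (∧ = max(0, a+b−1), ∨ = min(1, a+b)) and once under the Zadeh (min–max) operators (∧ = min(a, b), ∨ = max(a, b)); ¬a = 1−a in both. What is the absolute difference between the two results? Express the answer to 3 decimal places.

Under bounded:
  ¬P = 1 − 0.63 = 0.37
  ¬P ∨ Q = min(1, a+b) on (0.37, 0.52) = 0.89
  ¬U = 1 − 0.37 = 0.63
  ¬U ∧ P = max(0, a+b−1) on (0.63, 0.63) = 0.26
  (¬P ∨ Q) ∨ (¬U ∧ P) = min(1, a+b) on (0.89, 0.26) = 1.00
  → value = 1.0000
Under Zadeh (min–max):
  ¬P = 1 − 0.63 = 0.37
  ¬P ∨ Q = max(a, b) on (0.37, 0.52) = 0.52
  ¬U = 1 − 0.37 = 0.63
  ¬U ∧ P = min(a, b) on (0.63, 0.63) = 0.63
  (¬P ∨ Q) ∨ (¬U ∧ P) = max(a, b) on (0.52, 0.63) = 0.63
  → value = 0.6300
|1.0000 − 0.6300| = 0.370

0.370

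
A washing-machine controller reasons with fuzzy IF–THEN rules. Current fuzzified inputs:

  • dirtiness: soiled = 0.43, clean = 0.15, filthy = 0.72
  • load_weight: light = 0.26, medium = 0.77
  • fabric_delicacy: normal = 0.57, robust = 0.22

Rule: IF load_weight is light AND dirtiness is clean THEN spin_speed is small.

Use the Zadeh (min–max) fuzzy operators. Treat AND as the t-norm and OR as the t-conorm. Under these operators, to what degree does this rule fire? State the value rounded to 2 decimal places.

firing strength: light=0.26, clean=0.15; AND[min(a, b)] → w = 0.15

0.15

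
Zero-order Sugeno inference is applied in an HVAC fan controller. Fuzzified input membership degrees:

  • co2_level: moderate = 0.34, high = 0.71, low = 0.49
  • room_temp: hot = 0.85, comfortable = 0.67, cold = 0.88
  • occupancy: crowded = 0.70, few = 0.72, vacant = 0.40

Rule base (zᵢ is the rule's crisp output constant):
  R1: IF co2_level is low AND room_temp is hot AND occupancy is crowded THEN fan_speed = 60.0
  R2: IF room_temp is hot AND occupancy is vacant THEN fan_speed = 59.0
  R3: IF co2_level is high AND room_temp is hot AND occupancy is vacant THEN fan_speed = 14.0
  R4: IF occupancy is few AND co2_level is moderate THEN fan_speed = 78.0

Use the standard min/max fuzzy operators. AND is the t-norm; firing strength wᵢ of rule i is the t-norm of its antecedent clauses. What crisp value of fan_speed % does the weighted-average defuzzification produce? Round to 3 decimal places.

R1 (z=60.0): low=0.49, hot=0.85, crowded=0.70; AND[min(a, b)] → w = 0.49
R2 (z=59.0): hot=0.85, vacant=0.40; AND[min(a, b)] → w = 0.40
R3 (z=14.0): high=0.71, hot=0.85, vacant=0.40; AND[min(a, b)] → w = 0.40
R4 (z=78.0): few=0.72, moderate=0.34; AND[min(a, b)] → w = 0.34
Weighted average = (0.49·60.0 + 0.40·59.0 + 0.40·14.0 + 0.34·78.0) / (0.49 + 0.40 + 0.40 + 0.34)
  = 85.1200 / 1.6300 = 52.221

52.221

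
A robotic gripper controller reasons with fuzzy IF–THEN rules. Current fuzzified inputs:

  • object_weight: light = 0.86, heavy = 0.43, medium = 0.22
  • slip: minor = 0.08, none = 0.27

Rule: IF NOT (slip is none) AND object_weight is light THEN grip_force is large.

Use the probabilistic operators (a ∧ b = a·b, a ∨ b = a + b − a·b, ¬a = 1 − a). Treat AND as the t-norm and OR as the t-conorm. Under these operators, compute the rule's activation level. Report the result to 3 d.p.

0.628

firing strength: ¬none=1−0.27=0.73, light=0.86; AND[a·b] → w = 0.6278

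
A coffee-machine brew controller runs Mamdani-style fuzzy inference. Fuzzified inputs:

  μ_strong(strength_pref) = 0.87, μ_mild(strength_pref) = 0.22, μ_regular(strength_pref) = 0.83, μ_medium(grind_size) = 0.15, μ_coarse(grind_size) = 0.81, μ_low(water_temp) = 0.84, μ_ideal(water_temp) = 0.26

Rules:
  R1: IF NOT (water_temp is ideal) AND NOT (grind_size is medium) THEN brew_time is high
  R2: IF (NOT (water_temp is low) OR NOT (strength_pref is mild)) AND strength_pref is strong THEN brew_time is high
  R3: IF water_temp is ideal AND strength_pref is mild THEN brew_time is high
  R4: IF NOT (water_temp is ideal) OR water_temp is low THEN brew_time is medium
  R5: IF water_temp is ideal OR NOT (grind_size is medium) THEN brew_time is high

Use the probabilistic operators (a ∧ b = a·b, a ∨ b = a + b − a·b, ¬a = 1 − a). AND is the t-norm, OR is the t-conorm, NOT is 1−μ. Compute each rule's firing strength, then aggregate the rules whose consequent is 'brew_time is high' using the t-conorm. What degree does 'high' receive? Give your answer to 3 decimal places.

R1: ¬ideal=1−0.26=0.74, ¬medium=1−0.15=0.85; AND[a·b] → w = 0.6290
R2: (¬low=1−0.84=0.16 OR ¬mild=1−0.22=0.78) = 0.8152; AND[a·b] with strong=0.87 → w = 0.7092
R3: ideal=0.26, mild=0.22; AND[a·b] → w = 0.0572
R4: ¬ideal=1−0.26=0.74, low=0.84; OR[a + b − a·b] → w = 0.9584
R5: ideal=0.26, ¬medium=1−0.15=0.85; OR[a + b − a·b] → w = 0.8890
Rules with consequent 'high': {R1, R2, R3, R5} → strengths 0.6290, 0.7092, 0.0572, 0.8890
Aggregate via t-conorm [a + b − a·b]: 0.9887

0.989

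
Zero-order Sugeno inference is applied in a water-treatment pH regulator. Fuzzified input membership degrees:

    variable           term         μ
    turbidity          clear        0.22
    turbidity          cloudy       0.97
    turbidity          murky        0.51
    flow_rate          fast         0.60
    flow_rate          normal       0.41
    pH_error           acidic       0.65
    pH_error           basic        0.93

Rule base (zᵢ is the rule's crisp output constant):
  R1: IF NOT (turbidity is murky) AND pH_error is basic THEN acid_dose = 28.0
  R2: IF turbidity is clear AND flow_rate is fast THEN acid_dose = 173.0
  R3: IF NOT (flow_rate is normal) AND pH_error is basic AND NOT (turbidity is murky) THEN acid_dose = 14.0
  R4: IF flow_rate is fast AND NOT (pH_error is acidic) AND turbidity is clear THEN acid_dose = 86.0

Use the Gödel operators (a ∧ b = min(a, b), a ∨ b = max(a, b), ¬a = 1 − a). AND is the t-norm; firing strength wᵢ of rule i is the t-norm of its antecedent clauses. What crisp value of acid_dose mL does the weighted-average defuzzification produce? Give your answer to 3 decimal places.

R1 (z=28.0): ¬murky=1−0.51=0.49, basic=0.93; AND[min(a, b)] → w = 0.49
R2 (z=173.0): clear=0.22, fast=0.60; AND[min(a, b)] → w = 0.22
R3 (z=14.0): ¬normal=1−0.41=0.59, basic=0.93, ¬murky=1−0.51=0.49; AND[min(a, b)] → w = 0.49
R4 (z=86.0): fast=0.60, ¬acidic=1−0.65=0.35, clear=0.22; AND[min(a, b)] → w = 0.22
Weighted average = (0.49·28.0 + 0.22·173.0 + 0.49·14.0 + 0.22·86.0) / (0.49 + 0.22 + 0.49 + 0.22)
  = 77.5600 / 1.4200 = 54.620

54.620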